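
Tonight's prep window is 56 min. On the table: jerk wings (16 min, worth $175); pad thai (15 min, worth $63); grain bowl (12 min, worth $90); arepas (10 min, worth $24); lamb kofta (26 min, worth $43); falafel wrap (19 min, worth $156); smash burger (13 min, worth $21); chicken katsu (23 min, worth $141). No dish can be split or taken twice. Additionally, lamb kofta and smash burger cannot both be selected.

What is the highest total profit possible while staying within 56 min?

421

Best packing: jerk wings + grain bowl + falafel wrap — 47 min, 421 total.
The closest alternative, jerk wings + grain bowl + chicken katsu, reaches only 406.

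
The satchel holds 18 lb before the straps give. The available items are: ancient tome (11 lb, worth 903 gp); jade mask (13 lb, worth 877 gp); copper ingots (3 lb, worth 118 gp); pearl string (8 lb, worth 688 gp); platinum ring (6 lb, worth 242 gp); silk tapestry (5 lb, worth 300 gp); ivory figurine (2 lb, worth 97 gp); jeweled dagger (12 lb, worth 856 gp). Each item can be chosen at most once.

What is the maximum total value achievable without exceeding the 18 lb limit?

1300

Ranking by ratio (value/lb): pearl string 86.00, ancient tome 82.09, jeweled dagger 71.33.
A density-first pass picks copper ingots + pearl string + silk tapestry + ivory figurine — 1203 at 18 lb.
Dropping copper ingots and pearl string frees 11 lb; slotting in ancient tome (11 lb) lifts the total to 1300 at 18 lb.
The closest alternative, ancient tome + silk tapestry, reaches only 1203.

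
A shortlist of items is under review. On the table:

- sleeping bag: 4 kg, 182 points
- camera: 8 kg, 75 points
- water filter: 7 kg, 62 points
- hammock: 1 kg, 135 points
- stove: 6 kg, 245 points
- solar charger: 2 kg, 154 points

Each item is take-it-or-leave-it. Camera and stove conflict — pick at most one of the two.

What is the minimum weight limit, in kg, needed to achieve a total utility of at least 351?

7

Minimise kg subject to total utility ≥ 351.
hammock + stove reaches 380 using 7 kg.
Any bundle with less than 7 kg falls short of 351.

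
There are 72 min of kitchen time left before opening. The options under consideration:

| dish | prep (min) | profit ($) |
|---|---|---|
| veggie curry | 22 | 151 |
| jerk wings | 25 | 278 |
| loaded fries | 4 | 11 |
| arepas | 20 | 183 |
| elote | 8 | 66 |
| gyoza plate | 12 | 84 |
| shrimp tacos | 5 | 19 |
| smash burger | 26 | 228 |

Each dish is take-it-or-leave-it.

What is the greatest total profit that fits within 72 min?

689

By profit per min: jerk wings 11.12, arepas 9.15, smash burger 8.77 lead.
Jerk wings + arepas + smash burger uses 71 of the 72 min and totals 689.
The spare 1 min is too small for any remaining dish, and no exchange beats 689.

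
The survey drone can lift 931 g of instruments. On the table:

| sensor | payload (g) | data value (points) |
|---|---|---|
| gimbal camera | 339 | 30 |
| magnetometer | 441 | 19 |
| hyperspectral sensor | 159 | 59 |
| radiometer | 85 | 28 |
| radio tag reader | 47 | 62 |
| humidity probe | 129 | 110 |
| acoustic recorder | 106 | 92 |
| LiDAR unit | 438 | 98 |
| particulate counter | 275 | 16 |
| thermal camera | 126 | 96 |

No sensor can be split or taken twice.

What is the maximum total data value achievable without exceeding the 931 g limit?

486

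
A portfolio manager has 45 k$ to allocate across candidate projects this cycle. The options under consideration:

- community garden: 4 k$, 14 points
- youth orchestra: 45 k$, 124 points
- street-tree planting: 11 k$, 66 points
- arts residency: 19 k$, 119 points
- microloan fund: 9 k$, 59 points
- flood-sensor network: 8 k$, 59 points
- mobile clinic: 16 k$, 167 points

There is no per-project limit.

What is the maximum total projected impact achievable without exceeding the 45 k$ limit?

407

Taking community garden + microloan fund + 2×mobile clinic: 45 k$ used, 407 in projected impact.
No other feasible combination exceeds 407.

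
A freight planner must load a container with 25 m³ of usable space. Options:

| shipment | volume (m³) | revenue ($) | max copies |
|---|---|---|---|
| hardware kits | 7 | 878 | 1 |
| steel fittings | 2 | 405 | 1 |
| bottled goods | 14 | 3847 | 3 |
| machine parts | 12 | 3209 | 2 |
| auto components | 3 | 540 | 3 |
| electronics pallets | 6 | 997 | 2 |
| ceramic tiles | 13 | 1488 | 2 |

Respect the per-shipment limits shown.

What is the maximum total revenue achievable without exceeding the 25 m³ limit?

6418

Taking the top-ratio shipments first gives steel fittings + bottled goods + 3×auto components for 5872 (25 m³).
Dropping steel fittings and bottled goods and 3×auto components frees 25 m³; slotting in 2×machine parts (24 m³) lifts the total to 6418 at 24 m³.
Nothing else within 25 m³ beats 6418.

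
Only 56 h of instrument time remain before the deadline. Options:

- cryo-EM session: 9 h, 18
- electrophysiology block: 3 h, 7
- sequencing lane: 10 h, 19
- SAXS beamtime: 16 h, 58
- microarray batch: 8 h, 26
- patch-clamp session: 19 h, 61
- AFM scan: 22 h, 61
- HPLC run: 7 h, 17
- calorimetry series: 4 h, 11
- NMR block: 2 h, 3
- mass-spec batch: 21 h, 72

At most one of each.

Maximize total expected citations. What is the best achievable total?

Ranking by ratio (expected citations/h): SAXS beamtime 3.62, mass-spec batch 3.43, microarray batch 3.25, patch-clamp session 3.21.
Greedy by ratio would take SAXS beamtime + microarray batch + HPLC run + calorimetry series + mass-spec batch: 56 h used, total 184.
Replace microarray batch and HPLC run and calorimetry series with patch-clamp session: the trade gains 7 net, giving 191 at 56 h.
Nothing else within 56 h beats 191.

191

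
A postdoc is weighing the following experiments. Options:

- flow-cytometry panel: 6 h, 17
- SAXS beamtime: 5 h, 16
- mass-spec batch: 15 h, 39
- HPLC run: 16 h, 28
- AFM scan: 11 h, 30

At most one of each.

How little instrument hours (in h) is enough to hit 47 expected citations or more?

17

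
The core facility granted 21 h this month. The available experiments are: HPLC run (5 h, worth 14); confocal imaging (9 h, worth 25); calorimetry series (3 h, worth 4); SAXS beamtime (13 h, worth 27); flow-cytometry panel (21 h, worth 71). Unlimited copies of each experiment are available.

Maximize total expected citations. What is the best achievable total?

The ratio ordering already packs tightly: flow-cytometry panel, 21 h, 71.
No other feasible combination exceeds 71.

71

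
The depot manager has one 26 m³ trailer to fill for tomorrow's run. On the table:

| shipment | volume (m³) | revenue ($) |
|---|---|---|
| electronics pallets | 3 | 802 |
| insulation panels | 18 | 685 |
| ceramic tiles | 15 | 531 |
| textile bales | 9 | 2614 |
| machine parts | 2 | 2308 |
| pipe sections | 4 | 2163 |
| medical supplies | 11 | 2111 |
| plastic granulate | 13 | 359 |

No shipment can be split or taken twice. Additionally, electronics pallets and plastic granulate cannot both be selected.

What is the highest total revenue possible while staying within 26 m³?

9196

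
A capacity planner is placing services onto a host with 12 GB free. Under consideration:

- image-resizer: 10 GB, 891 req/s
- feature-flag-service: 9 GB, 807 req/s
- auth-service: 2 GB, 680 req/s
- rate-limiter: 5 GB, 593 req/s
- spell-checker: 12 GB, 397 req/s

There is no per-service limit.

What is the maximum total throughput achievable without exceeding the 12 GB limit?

4080

Ranking by ratio (throughput/GB): auth-service 340.00, rate-limiter 118.60, feature-flag-service 89.67.
Best packing: 6×auth-service — 12 GB, 4080 total.
Nothing else within 12 GB beats 4080.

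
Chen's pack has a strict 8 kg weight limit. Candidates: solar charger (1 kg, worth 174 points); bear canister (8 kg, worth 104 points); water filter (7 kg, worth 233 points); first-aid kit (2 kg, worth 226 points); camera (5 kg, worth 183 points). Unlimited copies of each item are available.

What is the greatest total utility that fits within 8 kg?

1392

Density check — solar charger 174.00, first-aid kit 113.00, camera 36.60 are the best per kg.
The ratio ordering already packs tightly: 8×solar charger, 8 kg, 1392.
No other feasible combination exceeds 1392.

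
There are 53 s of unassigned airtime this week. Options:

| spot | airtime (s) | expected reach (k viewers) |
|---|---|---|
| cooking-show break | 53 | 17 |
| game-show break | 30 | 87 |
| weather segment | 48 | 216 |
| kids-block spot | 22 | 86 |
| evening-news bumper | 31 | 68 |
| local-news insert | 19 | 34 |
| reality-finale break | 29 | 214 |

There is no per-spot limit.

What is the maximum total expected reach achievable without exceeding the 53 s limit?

300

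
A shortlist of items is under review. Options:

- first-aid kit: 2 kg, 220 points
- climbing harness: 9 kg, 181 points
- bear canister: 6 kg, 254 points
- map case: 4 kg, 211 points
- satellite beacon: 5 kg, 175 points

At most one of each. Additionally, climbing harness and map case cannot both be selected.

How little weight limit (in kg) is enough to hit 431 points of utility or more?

Need the lightest bundle worth ≥ 431.
first-aid kit + map case reaches 431 using 6 kg.
Below 6 kg the best achievable stays under 431.

6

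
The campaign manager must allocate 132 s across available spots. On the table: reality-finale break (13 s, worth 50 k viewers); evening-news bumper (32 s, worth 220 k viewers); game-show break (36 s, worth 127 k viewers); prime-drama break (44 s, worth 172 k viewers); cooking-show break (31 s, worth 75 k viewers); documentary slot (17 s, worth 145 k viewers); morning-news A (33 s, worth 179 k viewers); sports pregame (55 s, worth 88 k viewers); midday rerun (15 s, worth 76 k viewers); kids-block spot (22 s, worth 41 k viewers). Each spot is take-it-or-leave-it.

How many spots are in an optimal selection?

Best achievable expected reach is 721.
reality-finale break + evening-news bumper + game-show break + documentary slot + morning-news A hits 721 at 131 s.
Every optimal selection uses 5 spots.

5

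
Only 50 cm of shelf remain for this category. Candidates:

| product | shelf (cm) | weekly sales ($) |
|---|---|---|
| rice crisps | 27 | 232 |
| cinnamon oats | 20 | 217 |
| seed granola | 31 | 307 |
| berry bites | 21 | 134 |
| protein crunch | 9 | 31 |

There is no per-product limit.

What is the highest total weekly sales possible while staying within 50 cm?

465

Best packing: 2×cinnamon oats + protein crunch — 49 cm, 465 total.
No other feasible combination exceeds 465.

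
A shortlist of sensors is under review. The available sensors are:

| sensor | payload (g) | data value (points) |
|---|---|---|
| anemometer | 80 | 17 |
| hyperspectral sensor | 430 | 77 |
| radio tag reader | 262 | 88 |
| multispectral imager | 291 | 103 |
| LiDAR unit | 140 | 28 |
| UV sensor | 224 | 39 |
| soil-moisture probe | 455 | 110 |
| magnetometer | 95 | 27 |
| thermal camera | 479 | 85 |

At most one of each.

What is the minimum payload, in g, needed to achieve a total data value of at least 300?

Need the lightest bundle worth ≥ 300.
radio tag reader + multispectral imager + soil-moisture probe reaches 301 using 1008 g.
No combination under 1008 g hits 300.

1008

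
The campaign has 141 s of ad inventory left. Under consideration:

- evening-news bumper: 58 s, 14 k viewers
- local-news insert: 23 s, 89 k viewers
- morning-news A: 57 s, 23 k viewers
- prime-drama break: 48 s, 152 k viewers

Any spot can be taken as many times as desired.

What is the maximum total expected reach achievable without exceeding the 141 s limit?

Ranking by ratio (expected reach/s): local-news insert 3.87, prime-drama break 3.17, morning-news A 0.40.
Taking 6×local-news insert: 138 s used, 534 in expected reach.
Every other selection either busts 141 s or fails to beat 534.

534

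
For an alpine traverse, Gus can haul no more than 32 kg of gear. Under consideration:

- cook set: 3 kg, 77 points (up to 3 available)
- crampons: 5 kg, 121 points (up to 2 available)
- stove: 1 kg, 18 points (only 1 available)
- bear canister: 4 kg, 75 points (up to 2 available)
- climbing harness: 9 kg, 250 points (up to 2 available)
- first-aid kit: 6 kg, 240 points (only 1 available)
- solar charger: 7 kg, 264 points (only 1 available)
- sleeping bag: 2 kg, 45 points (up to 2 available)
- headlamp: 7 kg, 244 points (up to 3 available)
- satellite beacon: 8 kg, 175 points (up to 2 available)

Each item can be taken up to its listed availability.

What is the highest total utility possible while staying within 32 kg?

1114

By utility per kg: first-aid kit 40.00, solar charger 37.71, headlamp 34.86, climbing harness 27.78 lead.
Taking cook set + first-aid kit + solar charger + sleeping bag + 2×headlamp: 32 kg used, 1114 in utility.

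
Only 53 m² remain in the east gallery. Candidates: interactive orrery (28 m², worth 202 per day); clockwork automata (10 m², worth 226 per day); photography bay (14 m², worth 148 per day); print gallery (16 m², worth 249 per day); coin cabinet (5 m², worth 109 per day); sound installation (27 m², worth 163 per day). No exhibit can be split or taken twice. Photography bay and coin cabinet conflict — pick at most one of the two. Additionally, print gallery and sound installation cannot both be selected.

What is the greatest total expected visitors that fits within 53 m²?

623

Density check — clockwork automata 22.60, coin cabinet 21.80, print gallery 15.56 are the best per m².
Clockwork automata + photography bay + print gallery uses 40 of the 53 m² and totals 623.
No other feasible combination exceeds 623.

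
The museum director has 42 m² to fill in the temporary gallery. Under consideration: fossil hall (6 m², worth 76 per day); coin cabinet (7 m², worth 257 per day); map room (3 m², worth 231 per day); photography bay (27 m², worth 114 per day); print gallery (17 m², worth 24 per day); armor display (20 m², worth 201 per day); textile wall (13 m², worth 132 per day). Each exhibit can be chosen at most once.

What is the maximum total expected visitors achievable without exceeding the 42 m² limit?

A density-first pass picks fossil hall + coin cabinet + map room + textile wall — 696 at 29 m².
The 13 m² tied up in textile wall is better spent on armor display — total rises to 765 (36 m²).
Runner-up fossil hall + coin cabinet + map room + textile wall tops out at 696.

765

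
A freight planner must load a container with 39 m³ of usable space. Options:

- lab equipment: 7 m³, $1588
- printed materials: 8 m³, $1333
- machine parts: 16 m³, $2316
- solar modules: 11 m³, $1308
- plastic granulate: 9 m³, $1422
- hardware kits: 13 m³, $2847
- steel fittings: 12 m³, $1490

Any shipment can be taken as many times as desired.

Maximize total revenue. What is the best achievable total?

8541

A density-first pass picks 5×lab equipment — 7940 at 35 m³.
Dropping 5×lab equipment frees 35 m³; slotting in 3×hardware kits (39 m³) lifts the total to 8541 at 39 m³.
Nothing else within 39 m³ beats 8541.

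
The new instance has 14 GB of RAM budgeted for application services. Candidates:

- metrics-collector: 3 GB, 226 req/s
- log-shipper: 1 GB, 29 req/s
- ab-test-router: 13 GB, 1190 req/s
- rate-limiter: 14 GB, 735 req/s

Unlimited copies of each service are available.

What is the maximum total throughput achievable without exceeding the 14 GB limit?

1219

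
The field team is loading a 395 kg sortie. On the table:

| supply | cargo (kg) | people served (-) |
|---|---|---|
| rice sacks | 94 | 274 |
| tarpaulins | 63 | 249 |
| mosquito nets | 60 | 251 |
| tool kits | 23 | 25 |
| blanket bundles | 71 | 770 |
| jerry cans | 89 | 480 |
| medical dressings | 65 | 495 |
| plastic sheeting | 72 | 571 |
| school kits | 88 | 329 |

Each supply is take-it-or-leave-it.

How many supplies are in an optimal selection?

5

The maximum people served within 395 kg is 2645.
One optimal bundle: blanket bundles + jerry cans + medical dressings + plastic sheeting + school kits (385 kg).
Every optimal selection uses 5 supplies.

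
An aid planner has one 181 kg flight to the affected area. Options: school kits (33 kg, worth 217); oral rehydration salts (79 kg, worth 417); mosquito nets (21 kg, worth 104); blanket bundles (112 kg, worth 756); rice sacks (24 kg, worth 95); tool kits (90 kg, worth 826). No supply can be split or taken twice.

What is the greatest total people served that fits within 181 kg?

1243

By people served per kg: tool kits 9.18, blanket bundles 6.75, school kits 6.58 lead.
Filling by ratio: school kits + mosquito nets + rice sacks + tool kits for 1242, with 13 kg left unused.
Replace school kits and mosquito nets and rice sacks with oral rehydration salts: the trade gains 1 net, giving 1243 at 169 kg.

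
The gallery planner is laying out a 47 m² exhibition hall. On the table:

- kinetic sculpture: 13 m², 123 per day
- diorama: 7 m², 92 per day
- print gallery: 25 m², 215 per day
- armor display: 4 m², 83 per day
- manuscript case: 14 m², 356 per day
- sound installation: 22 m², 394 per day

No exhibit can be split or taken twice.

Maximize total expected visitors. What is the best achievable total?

925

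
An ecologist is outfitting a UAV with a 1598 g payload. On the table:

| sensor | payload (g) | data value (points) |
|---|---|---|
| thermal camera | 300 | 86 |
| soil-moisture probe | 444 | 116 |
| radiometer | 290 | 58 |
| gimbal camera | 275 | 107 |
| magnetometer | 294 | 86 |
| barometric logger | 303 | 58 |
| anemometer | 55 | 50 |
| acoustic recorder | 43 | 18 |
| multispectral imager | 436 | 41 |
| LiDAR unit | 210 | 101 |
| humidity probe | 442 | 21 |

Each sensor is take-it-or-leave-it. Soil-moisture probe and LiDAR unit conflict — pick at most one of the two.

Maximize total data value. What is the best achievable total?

506

Density check — anemometer 0.91, LiDAR unit 0.48, acoustic recorder 0.42, gimbal camera 0.39 are the best per g.
The ratio ordering already packs tightly: thermal camera + radiometer + gimbal camera + magnetometer + anemometer + acoustic recorder + LiDAR unit, 1467 g, 506.
Thermal camera + gimbal camera + magnetometer + barometric logger + anemometer + acoustic recorder + LiDAR unit (1480 g) also reaches 506 — a tie, but nothing goes higher.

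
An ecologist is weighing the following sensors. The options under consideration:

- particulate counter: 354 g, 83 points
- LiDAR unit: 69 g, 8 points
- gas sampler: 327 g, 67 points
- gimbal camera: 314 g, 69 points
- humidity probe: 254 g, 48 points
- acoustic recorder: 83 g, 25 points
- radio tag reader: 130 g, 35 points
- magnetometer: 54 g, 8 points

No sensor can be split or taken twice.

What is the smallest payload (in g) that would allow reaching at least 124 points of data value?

527

Minimise g subject to total data value ≥ 124.
gimbal camera + acoustic recorder + radio tag reader: 129 data value at 527 g.
Any bundle with less than 527 g falls short of 124.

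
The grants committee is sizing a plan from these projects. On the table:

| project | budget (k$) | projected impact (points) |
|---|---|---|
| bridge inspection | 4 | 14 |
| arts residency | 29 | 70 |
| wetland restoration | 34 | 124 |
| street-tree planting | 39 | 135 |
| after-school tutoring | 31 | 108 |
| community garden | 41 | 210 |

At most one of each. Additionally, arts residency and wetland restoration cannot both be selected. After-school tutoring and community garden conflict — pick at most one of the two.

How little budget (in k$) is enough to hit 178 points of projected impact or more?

Minimise k$ subject to total projected impact ≥ 178.
community garden: 210 projected impact at 41 k$.
Any bundle with less than 41 k$ falls short of 178.

41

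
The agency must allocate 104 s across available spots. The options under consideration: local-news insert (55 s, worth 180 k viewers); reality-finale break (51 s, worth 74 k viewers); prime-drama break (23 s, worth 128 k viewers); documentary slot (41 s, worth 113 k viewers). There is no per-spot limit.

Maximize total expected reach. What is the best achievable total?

By expected reach per s: prime-drama break 5.57, local-news insert 3.27, documentary slot 2.76 lead.
Best packing: 4×prime-drama break — 92 s, 512 total.

512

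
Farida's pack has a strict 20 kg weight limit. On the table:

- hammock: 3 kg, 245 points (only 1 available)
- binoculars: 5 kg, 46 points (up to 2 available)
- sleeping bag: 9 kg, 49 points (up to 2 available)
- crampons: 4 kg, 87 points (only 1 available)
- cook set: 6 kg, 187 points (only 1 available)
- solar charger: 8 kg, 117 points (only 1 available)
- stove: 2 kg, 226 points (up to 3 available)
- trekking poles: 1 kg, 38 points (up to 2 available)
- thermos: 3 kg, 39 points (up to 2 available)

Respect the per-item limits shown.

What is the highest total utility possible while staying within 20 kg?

1235

By utility per kg: stove 113.00, hammock 81.67, trekking poles 38.00 lead.
A density-first pass picks hammock + cook set + 3×stove + 2×trekking poles + thermos — 1225 at 20 kg.
The 4 kg tied up in trekking poles and thermos is better spent on crampons — total rises to 1235 (20 kg).
Nothing else within 20 kg beats 1235.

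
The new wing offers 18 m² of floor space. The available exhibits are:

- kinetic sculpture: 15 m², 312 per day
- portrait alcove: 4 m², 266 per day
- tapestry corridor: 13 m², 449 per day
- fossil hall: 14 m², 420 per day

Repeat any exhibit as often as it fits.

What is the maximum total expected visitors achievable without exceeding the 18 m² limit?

4×portrait alcove uses 16 of the 18 m² and totals 1064.

1064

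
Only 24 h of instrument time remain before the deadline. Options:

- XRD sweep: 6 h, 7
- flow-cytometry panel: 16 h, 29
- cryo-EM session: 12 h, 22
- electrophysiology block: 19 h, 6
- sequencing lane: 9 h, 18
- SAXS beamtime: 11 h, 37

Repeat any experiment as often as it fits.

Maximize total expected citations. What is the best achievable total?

Best packing: 2×SAXS beamtime — 22 h, 74 total.
No other feasible combination exceeds 74.

74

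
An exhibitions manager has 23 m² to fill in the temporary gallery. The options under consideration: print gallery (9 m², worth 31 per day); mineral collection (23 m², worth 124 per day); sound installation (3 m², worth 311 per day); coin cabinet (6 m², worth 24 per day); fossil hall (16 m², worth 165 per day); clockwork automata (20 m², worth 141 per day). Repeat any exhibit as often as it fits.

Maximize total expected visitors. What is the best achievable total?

2177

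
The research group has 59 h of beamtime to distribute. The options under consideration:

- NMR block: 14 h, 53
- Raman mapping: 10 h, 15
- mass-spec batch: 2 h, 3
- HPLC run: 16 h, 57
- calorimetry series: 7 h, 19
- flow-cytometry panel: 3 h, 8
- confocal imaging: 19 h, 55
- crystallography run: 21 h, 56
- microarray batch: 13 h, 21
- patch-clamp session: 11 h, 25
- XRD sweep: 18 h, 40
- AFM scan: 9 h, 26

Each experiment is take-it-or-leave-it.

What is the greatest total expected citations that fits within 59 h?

192

Ranking by ratio (expected citations/h): NMR block 3.79, HPLC run 3.56, confocal imaging 2.89.
Greedy by ratio would take NMR block + HPLC run + confocal imaging + AFM scan: 58 h used, total 191.
Dropping AFM scan frees 9 h; slotting in calorimetry series + flow-cytometry panel (10 h) lifts the total to 192 at 59 h.
That's the maximum — no swap from here does better than 192.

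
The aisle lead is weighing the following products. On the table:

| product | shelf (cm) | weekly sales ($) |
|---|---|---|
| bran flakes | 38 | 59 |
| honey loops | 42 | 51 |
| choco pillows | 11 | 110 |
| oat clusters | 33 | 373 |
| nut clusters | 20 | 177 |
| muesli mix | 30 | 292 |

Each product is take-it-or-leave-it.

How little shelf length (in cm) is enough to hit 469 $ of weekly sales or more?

44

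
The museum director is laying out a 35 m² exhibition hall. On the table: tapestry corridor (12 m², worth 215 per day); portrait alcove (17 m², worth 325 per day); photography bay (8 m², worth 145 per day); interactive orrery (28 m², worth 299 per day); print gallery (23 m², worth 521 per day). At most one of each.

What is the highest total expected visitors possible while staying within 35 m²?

736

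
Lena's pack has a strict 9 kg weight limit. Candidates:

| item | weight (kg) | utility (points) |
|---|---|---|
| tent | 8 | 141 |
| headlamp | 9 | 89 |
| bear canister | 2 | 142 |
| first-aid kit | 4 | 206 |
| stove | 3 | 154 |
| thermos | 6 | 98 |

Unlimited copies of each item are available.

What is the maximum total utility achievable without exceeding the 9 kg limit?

A density-first pass picks 4×bear canister — 568 at 8 kg.
Dropping bear canister frees 2 kg; slotting in stove (3 kg) lifts the total to 580 at 9 kg.
That's the maximum — no swap from here does better than 580.

580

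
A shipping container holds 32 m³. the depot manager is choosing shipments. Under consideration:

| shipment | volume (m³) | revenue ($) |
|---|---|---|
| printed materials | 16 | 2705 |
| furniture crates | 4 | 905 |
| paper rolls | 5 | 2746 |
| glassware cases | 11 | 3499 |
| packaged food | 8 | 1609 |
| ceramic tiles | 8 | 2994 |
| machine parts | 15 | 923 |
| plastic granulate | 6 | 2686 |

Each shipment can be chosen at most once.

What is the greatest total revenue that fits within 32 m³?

11925

Taking paper rolls + glassware cases + ceramic tiles + plastic granulate: 30 m³ used, 11925 in revenue.
Next best is furniture crates + paper rolls + packaged food + ceramic tiles + plastic granulate at 10940 (31 m³) — short by 985.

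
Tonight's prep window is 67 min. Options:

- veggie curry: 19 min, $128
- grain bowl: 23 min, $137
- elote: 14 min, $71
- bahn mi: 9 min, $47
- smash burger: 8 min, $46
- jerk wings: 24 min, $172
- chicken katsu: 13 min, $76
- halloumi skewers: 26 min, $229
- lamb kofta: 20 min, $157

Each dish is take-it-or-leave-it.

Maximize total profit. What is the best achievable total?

Ranking by ratio (profit/min): halloumi skewers 8.81, lamb kofta 7.85, jerk wings 7.17, veggie curry 6.74.
Best packing: veggie curry + halloumi skewers + lamb kofta — 65 min, 514 total.
The closest alternative, smash burger + chicken katsu + halloumi skewers + lamb kofta, reaches only 508.

514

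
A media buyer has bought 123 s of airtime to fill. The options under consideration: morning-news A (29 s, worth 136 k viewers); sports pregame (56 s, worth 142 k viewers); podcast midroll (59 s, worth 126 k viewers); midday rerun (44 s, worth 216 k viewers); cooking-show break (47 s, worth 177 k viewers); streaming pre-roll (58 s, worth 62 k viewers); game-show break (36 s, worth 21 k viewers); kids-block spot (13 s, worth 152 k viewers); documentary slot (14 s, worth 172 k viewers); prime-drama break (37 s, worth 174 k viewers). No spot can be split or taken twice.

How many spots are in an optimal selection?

Optimal total is 717.
midday rerun + cooking-show break + kids-block spot + documentary slot hits 717 at 118 s.
Any selection reaching 717 contains exactly 4 spots.

4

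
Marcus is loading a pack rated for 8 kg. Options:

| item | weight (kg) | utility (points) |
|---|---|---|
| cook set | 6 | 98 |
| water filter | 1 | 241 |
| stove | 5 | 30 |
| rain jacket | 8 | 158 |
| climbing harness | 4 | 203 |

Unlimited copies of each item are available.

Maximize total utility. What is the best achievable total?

8×water filter uses 8 of the 8 kg and totals 1928.

1928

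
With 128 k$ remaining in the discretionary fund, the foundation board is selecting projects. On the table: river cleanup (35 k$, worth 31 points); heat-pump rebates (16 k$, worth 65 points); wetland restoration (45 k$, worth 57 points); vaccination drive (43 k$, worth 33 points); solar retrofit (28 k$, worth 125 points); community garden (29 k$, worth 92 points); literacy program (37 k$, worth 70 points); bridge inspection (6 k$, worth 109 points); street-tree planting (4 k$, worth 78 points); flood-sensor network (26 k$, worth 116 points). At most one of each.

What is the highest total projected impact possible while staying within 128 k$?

585

Best packing: heat-pump rebates + solar retrofit + community garden + bridge inspection + street-tree planting + flood-sensor network — 109 k$, 585 total.
That's the maximum — no swap from here does better than 585.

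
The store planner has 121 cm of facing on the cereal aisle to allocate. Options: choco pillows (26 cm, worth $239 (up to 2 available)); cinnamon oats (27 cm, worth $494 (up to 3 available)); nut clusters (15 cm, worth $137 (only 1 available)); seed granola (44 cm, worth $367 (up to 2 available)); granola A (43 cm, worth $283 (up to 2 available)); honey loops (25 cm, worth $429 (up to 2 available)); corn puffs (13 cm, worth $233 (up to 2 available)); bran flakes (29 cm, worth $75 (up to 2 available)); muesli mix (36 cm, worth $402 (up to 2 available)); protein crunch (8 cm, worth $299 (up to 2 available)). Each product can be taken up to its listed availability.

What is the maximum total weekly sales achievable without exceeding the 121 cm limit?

Filling by ratio: 3×cinnamon oats + corn puffs + 2×protein crunch for 2313, with 11 cm left unused.
Replace cinnamon oats with honey loops + corn puffs: the trade gains 168 net, giving 2481 at 121 cm.

2481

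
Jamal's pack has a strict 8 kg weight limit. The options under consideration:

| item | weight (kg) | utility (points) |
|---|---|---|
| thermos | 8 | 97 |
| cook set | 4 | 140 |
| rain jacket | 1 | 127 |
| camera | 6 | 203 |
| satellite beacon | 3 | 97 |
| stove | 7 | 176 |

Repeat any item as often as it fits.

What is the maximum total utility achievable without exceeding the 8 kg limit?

1016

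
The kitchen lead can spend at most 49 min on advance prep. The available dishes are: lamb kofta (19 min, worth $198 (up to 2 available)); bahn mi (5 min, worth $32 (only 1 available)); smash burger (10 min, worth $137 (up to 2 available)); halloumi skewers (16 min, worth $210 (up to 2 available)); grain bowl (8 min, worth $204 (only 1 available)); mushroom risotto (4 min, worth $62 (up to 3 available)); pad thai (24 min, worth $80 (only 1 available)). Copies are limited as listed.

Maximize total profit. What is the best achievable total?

750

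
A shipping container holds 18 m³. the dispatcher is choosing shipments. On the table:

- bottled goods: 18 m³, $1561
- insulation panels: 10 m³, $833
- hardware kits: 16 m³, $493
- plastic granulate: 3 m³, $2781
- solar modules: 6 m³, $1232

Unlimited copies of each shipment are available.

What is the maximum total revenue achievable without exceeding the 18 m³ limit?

The ratio ordering already packs tightly: 6×plastic granulate, 18 m³, 16686.
No other feasible combination exceeds 16686.

16686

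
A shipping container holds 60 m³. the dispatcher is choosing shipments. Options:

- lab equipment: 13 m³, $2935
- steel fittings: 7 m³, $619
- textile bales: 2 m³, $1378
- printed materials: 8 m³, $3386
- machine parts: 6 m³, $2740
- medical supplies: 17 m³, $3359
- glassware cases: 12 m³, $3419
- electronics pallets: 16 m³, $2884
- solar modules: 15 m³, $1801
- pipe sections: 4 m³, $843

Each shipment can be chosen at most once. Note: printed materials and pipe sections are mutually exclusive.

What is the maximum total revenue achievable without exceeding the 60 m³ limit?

17217

By revenue per m³: textile bales 689.00, machine parts 456.67, printed materials 423.25, glassware cases 284.92 lead.
Best packing: lab equipment + textile bales + printed materials + machine parts + medical supplies + glassware cases — 58 m³, 17217 total.
Runner-up lab equipment + textile bales + printed materials + machine parts + glassware cases + electronics pallets tops out at 16742.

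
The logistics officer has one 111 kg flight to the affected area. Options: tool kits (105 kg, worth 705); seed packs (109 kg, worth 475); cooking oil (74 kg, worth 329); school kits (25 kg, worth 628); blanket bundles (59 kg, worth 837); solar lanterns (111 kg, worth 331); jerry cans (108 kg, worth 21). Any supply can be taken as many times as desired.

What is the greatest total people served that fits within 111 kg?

2512

Taking 4×school kits: 100 kg used, 2512 in people served.
That's the maximum — no swap from here does better than 2512.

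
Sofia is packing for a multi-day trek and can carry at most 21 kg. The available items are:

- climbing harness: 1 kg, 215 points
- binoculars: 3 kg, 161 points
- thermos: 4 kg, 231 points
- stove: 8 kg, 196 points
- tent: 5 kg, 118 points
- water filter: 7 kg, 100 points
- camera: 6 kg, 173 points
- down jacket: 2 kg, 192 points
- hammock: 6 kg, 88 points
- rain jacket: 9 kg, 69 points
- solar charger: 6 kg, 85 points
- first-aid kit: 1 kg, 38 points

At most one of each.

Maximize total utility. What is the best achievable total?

1090

The ratio heuristic lands on climbing harness + binoculars + thermos + camera + down jacket + first-aid kit (1010) but leaves 4 kg idle.
Replace first-aid kit with tent: the trade gains 80 net, giving 1090 at 21 kg.
Runner-up climbing harness + binoculars + thermos + stove + down jacket + first-aid kit tops out at 1033.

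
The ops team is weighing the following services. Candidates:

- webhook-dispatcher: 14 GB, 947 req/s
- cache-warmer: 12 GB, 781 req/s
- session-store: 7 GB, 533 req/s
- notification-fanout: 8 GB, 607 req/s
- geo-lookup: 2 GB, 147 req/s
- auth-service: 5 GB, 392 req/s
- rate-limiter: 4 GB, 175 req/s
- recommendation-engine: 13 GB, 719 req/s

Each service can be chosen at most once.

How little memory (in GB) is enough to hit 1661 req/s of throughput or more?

Need the lightest bundle worth ≥ 1661.
Taking session-store + notification-fanout + geo-lookup + auth-service gives 1679 (≥ 1661) for 22 GB.
No combination under 22 GB hits 1661.

22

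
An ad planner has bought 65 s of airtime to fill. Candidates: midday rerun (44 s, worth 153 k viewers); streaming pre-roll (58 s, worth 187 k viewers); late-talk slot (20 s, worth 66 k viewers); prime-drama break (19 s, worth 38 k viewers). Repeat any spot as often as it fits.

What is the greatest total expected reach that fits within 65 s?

Taking midday rerun + late-talk slot: 64 s used, 219 in expected reach.
That's the maximum — no swap from here does better than 219.

219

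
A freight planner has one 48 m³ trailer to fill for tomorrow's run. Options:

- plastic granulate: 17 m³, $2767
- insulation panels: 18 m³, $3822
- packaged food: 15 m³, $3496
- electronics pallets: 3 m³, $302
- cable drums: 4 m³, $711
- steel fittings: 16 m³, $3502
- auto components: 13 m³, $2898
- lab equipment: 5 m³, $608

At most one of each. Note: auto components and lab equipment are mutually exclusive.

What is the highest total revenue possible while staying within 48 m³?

10607

Best packing: packaged food + cable drums + steel fittings + auto components — 48 m³, 10607 total.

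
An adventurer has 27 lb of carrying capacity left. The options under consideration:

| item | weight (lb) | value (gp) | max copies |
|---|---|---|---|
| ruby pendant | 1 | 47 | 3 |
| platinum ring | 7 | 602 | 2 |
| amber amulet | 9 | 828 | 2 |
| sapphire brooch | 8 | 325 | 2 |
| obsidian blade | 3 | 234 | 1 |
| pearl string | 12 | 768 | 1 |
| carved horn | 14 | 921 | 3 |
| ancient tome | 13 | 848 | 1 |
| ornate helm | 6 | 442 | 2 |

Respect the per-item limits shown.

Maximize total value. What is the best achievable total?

2352

The ratio ordering already packs tightly: 2×ruby pendant + platinum ring + 2×amber amulet, 27 lb, 2352.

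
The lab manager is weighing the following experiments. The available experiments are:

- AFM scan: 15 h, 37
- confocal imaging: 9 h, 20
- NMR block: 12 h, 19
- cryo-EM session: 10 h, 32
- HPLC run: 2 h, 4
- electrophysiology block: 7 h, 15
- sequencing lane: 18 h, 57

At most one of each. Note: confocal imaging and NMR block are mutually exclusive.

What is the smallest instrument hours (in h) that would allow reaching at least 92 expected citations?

Need the lightest bundle worth ≥ 92.
cryo-EM session + HPLC run + sequencing lane: 93 expected citations at 30 h.
No combination under 30 h hits 92.

30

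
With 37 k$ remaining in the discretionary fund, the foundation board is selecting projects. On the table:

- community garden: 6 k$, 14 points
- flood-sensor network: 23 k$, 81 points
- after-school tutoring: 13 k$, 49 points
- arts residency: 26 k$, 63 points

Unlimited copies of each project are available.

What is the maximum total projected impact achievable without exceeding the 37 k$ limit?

Density check — after-school tutoring 3.77, flood-sensor network 3.52, arts residency 2.42, community garden 2.33 are the best per k$.
A density-first pass picks community garden + 2×after-school tutoring — 112 at 32 k$.
The 19 k$ tied up in community garden and after-school tutoring is better spent on flood-sensor network — total rises to 130 (36 k$).
Every other selection either busts 37 k$ or fails to beat 130.

130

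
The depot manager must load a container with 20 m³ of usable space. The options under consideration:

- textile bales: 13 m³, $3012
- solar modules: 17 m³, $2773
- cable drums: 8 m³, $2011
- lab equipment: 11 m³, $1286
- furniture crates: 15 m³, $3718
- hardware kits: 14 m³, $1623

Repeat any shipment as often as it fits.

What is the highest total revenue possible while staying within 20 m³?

4022

Best packing: 2×cable drums — 16 m³, 4022 total.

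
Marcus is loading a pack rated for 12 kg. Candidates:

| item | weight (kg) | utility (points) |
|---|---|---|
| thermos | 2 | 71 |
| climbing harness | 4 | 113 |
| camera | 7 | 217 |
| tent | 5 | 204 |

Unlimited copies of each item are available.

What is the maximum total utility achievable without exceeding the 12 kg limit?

The ratio ordering already packs tightly: thermos + 2×tent, 12 kg, 479.
That's the maximum — no swap from here does better than 479.

479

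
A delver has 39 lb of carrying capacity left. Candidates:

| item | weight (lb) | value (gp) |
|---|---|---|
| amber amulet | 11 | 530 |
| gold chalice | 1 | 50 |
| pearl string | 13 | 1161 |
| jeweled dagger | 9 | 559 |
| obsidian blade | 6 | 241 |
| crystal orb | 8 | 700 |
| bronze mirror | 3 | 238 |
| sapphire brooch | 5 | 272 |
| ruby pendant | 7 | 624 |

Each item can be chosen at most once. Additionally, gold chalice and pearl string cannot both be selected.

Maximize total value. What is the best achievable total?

Taking pearl string + jeweled dagger + crystal orb + ruby pendant: 37 lb used, 3044 in value.

3044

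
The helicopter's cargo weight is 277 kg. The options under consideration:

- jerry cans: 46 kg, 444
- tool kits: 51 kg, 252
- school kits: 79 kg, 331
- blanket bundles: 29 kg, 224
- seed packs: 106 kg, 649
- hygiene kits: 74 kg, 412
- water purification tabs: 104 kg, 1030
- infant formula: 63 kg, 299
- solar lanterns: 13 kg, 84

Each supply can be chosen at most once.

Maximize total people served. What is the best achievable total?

2207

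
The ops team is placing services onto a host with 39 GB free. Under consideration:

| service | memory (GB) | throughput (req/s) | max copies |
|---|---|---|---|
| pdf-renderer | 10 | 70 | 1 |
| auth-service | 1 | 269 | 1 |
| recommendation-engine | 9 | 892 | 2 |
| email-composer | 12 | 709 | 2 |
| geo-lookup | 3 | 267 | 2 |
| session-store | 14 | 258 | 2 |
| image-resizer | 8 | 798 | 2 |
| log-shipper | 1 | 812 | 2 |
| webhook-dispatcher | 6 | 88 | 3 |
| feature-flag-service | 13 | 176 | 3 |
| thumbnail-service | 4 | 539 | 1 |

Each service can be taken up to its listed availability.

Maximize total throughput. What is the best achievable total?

5548

Density check — log-shipper 812.00, auth-service 269.00, thumbnail-service 134.75 are the best per GB.
The ratio heuristic lands on auth-service + recommendation-engine + 2×geo-lookup + 2×image-resizer + 2×log-shipper + thumbnail-service (5454) but leaves 1 GB idle.
The 8 GB tied up in image-resizer is better spent on recommendation-engine — total rises to 5548 (39 GB).
Nothing else within 39 GB beats 5548.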